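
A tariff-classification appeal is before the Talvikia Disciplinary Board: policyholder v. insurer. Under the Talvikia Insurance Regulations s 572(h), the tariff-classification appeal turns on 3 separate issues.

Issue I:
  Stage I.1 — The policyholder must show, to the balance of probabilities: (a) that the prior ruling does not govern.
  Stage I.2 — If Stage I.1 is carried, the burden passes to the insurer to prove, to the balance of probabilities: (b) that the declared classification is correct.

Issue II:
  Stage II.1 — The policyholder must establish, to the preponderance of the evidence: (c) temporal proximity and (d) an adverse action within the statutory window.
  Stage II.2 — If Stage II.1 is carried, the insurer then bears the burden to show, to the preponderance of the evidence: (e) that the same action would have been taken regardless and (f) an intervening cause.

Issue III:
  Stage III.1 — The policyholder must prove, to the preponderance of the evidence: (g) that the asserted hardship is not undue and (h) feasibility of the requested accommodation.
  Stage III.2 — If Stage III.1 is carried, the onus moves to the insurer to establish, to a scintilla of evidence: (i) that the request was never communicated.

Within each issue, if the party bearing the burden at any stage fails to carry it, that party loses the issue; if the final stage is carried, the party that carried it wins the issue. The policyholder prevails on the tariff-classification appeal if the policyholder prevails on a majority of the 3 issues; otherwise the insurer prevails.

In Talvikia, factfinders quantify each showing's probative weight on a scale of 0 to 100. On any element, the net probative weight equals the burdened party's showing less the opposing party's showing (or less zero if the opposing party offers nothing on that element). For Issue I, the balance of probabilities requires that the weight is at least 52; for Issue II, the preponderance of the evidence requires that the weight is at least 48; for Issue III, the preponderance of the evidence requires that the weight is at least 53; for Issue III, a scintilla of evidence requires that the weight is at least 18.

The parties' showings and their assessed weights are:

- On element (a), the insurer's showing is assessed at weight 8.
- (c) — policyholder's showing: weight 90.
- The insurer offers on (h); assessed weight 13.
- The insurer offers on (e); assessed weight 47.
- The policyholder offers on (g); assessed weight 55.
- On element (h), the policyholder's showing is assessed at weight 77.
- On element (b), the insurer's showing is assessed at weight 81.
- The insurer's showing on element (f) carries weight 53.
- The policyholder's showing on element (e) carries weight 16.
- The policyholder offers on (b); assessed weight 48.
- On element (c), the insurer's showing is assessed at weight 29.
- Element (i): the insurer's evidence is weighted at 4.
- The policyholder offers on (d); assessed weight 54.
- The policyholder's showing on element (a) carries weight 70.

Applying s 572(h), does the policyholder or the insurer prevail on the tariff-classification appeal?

policyholder

— Issue I —
Stage I.1 — burden on policyholder; standard: the balance of probabilities (weight is at least 52).
    (a): 70 − 8 = 62 ≥ 52 [met]
  Stage I.1 is satisfied; the onus moves to the insurer.
Stage I.2 — burden on insurer; standard: the balance of probabilities (weight is at least 52).
    (b): 81 − 48 = 33 < 52 [not met]
  Stage I.2 not carried; the insurer fails its burden.
So the policyholder prevails on this issue.
— Issue II —
Stage II.1 — burden on policyholder; standard: the preponderance of the evidence (weight is at least 48).
    (c): 90 − 29 = 61 ≥ 48 [met]
    (d): 54 ≥ 48 [met]
  Stage II.1 carried; the burden shifts to the insurer.
Stage II.2 — burden on insurer; standard: the preponderance of the evidence (weight is at least 48).
    (e): 47 − 16 = 31 < 48 [not met]
    (f): 53 ≥ 48 [met]
  Not every element is met, so the insurer fails to carry Stage II.2.
So the policyholder prevails on this issue.
— Issue III —
Stage III.1 (policyholder, the preponderance of the evidence, weight is at least 53): (g) 55 ≥ 53 — meets; (h) net 77−13=64 ≥ 53 — meets.
  The policyholder carries Stage III.1; the insurer now bears the burden.
Stage III.2 (insurer, a scintilla of evidence, weight is at least 18): (i) 4 < 18 — fails.
  Stage III.2 not carried; the insurer fails its burden.
The analysis ends at Stage III.2; the policyholder prevails on this issue.
Per-issue: Issue I → policyholder; Issue II → policyholder; Issue III → policyholder. The policyholder must prevail on a majority of issues; overall, the policyholder prevails.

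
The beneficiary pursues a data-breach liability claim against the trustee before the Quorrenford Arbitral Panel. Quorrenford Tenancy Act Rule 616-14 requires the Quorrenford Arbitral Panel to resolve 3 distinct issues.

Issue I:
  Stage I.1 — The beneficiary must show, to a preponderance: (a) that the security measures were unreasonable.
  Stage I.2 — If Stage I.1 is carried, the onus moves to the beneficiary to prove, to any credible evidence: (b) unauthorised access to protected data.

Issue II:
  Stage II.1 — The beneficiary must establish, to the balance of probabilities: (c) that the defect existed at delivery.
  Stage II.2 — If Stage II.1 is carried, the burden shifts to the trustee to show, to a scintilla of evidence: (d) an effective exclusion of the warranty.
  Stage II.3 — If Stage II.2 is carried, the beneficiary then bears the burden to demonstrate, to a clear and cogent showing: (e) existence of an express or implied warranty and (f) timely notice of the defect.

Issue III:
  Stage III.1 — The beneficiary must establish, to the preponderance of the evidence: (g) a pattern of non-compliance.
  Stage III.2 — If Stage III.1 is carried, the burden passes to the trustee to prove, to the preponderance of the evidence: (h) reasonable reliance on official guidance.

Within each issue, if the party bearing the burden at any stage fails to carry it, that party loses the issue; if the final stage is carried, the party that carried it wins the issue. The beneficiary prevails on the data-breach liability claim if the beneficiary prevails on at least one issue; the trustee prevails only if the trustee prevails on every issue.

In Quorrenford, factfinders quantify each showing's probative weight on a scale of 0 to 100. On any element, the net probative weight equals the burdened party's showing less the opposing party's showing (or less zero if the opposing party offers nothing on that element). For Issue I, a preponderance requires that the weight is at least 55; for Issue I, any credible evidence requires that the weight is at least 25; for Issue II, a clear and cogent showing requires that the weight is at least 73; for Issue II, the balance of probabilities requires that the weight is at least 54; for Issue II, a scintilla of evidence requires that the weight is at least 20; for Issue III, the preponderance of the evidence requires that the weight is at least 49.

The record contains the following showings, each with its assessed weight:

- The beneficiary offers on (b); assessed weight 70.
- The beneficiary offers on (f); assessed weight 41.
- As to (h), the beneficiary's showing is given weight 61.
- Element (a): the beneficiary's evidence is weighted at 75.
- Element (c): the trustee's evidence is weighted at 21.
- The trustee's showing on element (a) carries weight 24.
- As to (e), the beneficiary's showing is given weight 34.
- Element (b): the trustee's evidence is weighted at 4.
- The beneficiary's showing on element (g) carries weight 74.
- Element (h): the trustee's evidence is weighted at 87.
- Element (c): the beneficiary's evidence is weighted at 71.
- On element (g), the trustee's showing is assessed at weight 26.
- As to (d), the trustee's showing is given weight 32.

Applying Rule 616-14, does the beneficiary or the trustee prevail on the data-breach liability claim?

trustee

— Issue I —
At Stage I.1 the beneficiary must meet a preponderance (weight is at least 55): on (a) the weight is 75 less the opposing 24 gives net 51, < 55, so (a) does not meet the standard.
  The beneficiary does not carry Stage I.1.
So the trustee prevails on this issue.
— Issue II —
At Stage II.1 the beneficiary must meet the balance of probabilities (weight is at least 54): on (c) the weight is 71 less the opposing 21 gives net 50, < 54, so (c) does not meet the standard.
  The beneficiary does not carry Stage II.1.
So the trustee prevails on this issue.
— Issue III —
Stage III.1 (beneficiary, the preponderance of the evidence, weight is at least 49): (g) net 74−26=48 < 49 — fails.
  The beneficiary does not carry Stage III.1.
So the trustee prevails on this issue.
Per-issue: Issue I → trustee; Issue II → trustee; Issue III → trustee. The beneficiary must prevail on at least one issue; overall, the trustee prevails.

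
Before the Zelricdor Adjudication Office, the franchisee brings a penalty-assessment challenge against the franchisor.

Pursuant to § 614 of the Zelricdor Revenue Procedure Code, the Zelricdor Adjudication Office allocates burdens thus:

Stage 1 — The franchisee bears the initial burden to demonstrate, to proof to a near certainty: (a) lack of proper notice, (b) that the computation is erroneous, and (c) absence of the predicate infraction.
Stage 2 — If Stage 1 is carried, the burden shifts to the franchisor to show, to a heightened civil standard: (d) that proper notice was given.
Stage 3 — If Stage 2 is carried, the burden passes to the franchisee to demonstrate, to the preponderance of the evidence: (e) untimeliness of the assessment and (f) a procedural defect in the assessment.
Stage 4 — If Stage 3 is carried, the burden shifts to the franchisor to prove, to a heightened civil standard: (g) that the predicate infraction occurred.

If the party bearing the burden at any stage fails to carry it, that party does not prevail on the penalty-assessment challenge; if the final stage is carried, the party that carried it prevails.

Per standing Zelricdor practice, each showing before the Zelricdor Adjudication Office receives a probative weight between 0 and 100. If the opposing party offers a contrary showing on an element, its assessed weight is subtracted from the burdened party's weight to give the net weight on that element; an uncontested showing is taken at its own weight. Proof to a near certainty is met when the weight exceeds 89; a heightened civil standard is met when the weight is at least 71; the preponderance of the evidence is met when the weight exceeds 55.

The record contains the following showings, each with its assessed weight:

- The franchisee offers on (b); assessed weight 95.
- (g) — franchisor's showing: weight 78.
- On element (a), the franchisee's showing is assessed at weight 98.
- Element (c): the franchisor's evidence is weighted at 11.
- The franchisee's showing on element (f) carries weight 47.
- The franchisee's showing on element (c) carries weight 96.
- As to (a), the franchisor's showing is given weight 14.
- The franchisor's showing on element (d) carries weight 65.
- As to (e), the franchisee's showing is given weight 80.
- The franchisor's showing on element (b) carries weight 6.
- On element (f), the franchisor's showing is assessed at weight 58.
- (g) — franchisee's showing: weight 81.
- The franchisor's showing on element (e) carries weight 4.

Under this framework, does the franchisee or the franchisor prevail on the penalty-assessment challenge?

At Stage 1 the franchisee must meet proof to a near certainty (weight exceeds 89): on (a) the weight is 98 less the opposing 14 gives net 84, ≤ 89, so (a) does not meet the standard; on (b) the weight is 95 less the opposing 6 gives net 89, which does not exceed 89, so (b) does not meet the standard; on (c) the weight is 96 less the opposing 11 gives net 85, ≤ 89, so (c) does not meet the standard.
  Stage 1 not carried; the franchisee fails its burden.
So the franchisor prevails.

franchisor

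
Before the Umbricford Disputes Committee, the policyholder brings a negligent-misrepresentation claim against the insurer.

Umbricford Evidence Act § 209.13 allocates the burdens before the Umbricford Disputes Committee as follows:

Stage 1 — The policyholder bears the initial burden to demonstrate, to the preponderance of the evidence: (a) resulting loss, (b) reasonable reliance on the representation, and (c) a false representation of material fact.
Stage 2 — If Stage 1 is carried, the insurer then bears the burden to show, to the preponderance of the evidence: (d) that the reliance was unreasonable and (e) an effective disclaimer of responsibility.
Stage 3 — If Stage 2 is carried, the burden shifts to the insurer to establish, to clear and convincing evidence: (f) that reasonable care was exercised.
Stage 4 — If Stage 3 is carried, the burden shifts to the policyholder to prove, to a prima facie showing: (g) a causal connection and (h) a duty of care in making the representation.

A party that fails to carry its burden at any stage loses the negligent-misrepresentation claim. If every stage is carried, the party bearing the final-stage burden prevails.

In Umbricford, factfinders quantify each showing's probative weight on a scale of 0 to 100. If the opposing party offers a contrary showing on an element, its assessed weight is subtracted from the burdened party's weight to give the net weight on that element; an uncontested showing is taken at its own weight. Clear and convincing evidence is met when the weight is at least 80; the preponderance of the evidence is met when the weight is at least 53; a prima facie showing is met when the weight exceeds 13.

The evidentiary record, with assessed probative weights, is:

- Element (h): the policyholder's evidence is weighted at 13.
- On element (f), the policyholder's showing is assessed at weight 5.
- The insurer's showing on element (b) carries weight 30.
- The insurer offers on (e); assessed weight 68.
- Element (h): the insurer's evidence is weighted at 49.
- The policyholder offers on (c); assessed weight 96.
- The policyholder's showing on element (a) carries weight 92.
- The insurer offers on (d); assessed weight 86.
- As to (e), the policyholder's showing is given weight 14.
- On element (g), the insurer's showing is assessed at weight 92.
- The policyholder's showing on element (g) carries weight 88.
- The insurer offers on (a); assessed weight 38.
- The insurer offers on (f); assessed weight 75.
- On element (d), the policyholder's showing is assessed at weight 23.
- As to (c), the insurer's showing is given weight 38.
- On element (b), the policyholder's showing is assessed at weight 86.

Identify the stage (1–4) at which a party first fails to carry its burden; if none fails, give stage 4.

Stage 1 — burden on policyholder; standard: the preponderance of the evidence (weight is at least 53).
    (a): 92 − 38 = 54 ≥ 53 [met]
    (b): 86 − 30 = 56 ≥ 53 [met]
    (c): 96 − 38 = 58 ≥ 53 [met]
  Stage 1 is satisfied; the onus moves to the insurer.
Stage 2 — burden on insurer; standard: the preponderance of the evidence (weight is at least 53).
    (d): 86 − 23 = 63 ≥ 53 [met]
    (e): 68 − 14 = 54 ≥ 53 [met]
  Stage 2 is satisfied; the insurer continues to bear the burden.
Stage 3 — burden on insurer; standard: clear and convincing evidence (weight is at least 80).
    (f): 75 − 5 = 70 < 80 [not met]
  Stage 3 not carried; the insurer fails its burden.
So the policyholder prevails.

stage 3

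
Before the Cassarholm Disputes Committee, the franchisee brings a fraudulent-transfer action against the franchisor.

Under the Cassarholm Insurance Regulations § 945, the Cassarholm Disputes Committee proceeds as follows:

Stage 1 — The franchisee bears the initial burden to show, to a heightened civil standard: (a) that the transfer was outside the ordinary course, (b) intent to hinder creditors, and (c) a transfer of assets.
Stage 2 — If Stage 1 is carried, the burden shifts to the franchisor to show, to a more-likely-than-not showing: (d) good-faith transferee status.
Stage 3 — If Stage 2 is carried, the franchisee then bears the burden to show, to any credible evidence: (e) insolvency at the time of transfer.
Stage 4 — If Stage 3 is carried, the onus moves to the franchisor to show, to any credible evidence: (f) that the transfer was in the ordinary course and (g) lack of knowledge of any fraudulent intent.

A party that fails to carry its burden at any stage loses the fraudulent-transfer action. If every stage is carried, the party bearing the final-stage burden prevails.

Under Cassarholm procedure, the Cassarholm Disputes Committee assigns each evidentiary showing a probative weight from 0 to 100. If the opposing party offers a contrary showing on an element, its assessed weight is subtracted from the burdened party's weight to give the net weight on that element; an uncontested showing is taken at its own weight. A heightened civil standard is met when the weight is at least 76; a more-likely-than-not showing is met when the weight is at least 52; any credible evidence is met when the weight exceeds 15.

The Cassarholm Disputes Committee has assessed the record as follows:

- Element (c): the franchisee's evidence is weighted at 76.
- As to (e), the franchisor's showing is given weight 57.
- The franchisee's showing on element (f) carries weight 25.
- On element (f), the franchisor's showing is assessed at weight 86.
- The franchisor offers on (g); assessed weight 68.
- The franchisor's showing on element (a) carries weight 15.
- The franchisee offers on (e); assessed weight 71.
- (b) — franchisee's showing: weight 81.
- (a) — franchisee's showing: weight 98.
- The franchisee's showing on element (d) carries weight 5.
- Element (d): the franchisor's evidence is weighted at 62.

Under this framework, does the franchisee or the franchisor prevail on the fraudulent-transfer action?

Stage 1 — burden on franchisee; standard: a heightened civil standard (weight is at least 76).
    (a): 98 − 15 = 83 ≥ 76 [met]
    (b): 81 ≥ 76 [met]
    (c): 76 ≥ 76 [met]
  Stage 1 is satisfied; the onus moves to the franchisor.
Stage 2 — burden on franchisor; standard: a more-likely-than-not showing (weight is at least 52).
    (d): 62 − 5 = 57 ≥ 52 [met]
  Stage 2 carried; the burden shifts to the franchisee.
Stage 3 — burden on franchisee; standard: any credible evidence (weight exceeds 15).
    (e): 71 − 57 = 14 ≤ 15 [not met]
  Stage 3 not carried; the franchisee fails its burden.
So the franchisor prevails.

franchisor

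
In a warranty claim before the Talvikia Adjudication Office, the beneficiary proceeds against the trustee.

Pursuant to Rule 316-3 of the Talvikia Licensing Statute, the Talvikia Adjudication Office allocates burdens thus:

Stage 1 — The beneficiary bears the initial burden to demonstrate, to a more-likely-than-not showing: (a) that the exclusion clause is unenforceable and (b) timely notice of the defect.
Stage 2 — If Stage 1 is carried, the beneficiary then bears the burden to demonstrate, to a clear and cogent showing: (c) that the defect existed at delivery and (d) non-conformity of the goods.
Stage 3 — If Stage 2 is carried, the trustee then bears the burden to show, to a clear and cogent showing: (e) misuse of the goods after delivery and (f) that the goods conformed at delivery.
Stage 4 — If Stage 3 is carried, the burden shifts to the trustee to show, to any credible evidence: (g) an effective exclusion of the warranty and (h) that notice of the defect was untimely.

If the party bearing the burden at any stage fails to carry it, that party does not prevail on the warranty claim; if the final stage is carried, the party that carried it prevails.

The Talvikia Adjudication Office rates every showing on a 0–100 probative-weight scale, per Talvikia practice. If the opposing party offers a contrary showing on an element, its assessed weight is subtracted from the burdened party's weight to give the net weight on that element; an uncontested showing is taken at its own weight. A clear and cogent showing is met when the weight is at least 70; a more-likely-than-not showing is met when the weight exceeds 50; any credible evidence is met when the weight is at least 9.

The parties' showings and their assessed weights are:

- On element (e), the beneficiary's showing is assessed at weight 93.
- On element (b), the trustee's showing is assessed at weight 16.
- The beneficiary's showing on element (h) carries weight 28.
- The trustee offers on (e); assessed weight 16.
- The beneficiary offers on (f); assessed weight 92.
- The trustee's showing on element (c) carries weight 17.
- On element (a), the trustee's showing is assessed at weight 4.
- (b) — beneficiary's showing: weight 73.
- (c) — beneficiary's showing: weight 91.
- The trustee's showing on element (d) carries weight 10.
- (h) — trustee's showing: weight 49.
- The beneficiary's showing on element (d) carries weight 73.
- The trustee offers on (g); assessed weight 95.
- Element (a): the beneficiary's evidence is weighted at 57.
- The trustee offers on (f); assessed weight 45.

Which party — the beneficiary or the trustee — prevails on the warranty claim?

Stage 1 — burden on beneficiary; standard: a more-likely-than-not showing (weight exceeds 50).
    (a): 57 − 4 = 53 > 50 [met]
    (b): 73 − 16 = 57 > 50 [met]
  Stage 1 is satisfied; the beneficiary continues to bear the burden.
Stage 2 — burden on beneficiary; standard: a clear and cogent showing (weight is at least 70).
    (c): 91 − 17 = 74 ≥ 70 [met]
    (d): 73 − 10 = 63 < 70 [not met]
  Not every element is met, so the beneficiary fails to carry Stage 2.
The analysis ends at Stage 2; the trustee prevails.

trustee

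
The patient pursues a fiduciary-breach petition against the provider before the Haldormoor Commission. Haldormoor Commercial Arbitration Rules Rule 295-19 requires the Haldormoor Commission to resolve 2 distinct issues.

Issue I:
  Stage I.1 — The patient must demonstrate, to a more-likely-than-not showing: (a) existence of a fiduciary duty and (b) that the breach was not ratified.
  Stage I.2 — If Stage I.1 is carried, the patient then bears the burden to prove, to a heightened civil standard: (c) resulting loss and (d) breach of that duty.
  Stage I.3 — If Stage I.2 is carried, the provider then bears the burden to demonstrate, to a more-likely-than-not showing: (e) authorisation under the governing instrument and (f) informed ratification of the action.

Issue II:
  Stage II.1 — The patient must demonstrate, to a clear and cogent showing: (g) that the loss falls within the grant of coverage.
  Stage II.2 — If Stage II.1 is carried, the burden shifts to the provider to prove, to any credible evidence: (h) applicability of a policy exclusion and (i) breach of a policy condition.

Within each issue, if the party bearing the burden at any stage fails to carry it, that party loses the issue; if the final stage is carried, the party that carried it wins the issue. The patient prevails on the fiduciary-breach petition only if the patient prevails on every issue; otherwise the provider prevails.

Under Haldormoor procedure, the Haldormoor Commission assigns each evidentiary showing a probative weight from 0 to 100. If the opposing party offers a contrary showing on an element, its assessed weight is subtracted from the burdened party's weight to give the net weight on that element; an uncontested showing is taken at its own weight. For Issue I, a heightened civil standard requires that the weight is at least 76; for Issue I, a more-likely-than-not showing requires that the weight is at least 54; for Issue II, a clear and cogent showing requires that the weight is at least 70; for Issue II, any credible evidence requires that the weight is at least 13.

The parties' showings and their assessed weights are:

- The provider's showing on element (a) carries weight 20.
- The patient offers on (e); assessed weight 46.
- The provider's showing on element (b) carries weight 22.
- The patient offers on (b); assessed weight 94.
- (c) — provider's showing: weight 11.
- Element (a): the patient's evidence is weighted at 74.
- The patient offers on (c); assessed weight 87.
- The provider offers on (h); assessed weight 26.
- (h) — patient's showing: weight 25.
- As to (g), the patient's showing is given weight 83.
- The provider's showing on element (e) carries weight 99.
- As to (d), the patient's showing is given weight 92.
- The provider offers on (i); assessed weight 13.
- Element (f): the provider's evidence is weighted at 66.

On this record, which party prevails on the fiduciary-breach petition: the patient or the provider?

— Issue I —
Stage I.1 — burden on patient; standard: a more-likely-than-not showing (weight is at least 54).
    (a): 74 − 20 = 54 ≥ 54 [met]
    (b): 94 − 22 = 72 ≥ 54 [met]
  Stage I.1 carried; the burden remains with the patient.
Stage I.2 — burden on patient; standard: a heightened civil standard (weight is at least 76).
    (c): 87 − 11 = 76 ≥ 76 [met]
    (d): 92 ≥ 76 [met]
  Stage I.2 carried; the burden shifts to the provider.
Stage I.3 — burden on provider; standard: a more-likely-than-not showing (weight is at least 54).
    (e): 99 − 46 = 53 < 54 [not met]
    (f): 66 ≥ 54 [met]
  The provider does not carry Stage I.3.
The analysis ends at Stage I.3; the patient prevails on this issue.
— Issue II —
At Stage II.1 the patient must meet a clear and cogent showing (weight is at least 70): on (g) the weight is 83, which does reach 70, so (g) meets the standard.
  All elements met. The burden passes to the provider.
At Stage II.2 the provider must meet any credible evidence (weight is at least 13): on (h) the weight is 26 less the opposing 25 gives net 1, which does not reach 13, so (h) does not meet the standard; on (i) the weight is 13, ≥ 13, so (i) meets the standard.
  Stage II.2 not carried; the provider fails its burden.
The analysis ends at Stage II.2; the patient prevails on this issue.
Per-issue: Issue I → patient; Issue II → patient. The patient must prevail on every issue; overall, the patient prevails.

patient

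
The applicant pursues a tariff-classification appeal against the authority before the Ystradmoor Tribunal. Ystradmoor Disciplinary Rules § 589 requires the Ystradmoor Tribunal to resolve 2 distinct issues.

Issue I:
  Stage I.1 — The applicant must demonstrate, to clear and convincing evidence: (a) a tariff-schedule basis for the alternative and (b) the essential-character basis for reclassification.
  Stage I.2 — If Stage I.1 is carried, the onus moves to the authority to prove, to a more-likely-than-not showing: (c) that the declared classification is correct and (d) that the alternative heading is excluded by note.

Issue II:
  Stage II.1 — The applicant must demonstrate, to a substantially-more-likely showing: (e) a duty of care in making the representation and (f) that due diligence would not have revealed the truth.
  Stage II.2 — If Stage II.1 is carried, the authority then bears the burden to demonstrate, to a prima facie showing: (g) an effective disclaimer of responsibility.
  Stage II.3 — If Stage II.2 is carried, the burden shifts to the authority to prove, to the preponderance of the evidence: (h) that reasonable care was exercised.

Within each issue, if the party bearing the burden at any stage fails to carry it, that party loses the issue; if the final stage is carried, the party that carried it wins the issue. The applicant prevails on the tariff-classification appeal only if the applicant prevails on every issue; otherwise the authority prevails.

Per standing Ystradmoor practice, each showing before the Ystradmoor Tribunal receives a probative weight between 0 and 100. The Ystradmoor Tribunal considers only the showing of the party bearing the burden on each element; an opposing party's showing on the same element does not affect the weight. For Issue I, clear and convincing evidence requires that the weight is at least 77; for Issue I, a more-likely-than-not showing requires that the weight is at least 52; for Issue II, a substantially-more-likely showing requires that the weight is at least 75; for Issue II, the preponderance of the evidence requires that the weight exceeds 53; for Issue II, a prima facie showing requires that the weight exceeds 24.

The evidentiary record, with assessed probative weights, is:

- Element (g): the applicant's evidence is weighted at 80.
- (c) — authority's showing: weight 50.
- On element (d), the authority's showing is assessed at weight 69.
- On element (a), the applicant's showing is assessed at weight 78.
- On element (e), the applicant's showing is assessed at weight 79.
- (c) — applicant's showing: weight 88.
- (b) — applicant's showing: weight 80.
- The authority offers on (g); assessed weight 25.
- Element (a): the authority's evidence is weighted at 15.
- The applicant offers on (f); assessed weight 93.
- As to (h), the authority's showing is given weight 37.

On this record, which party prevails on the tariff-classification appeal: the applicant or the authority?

applicant

— Issue I —
Stage I.1 (applicant, clear and convincing evidence, weight is at least 77): (a) 78 (authority's 15 disregarded) ≥ 77 — meets; (b) 80 ≥ 77 — meets.
  The applicant carries Stage I.1; the authority now bears the burden.
Stage I.2 (authority, a more-likely-than-not showing, weight is at least 52): (c) 50 (applicant's 88 disregarded) < 52 — fails; (d) 69 ≥ 52 — meets.
  Not every element is met, so the authority fails to carry Stage I.2.
The analysis ends at Stage I.2; the applicant prevails on this issue.
— Issue II —
At Stage II.1 the applicant must meet a substantially-more-likely showing (weight is at least 75): on (e) the weight is 79, ≥ 75, so (e) meets the standard; on (f) the weight is 93, which does reach 75, so (f) meets the standard.
  All elements met. The burden passes to the authority.
At Stage II.2 the authority must meet a prima facie showing (weight exceeds 24): on (g) the weight is 25 (the applicant's 80 is given no effect), which does exceed 24, so (g) meets the standard.
  All elements met. The authority retains the burden for Stage II.3.
At Stage II.3 the authority must meet the preponderance of the evidence (weight exceeds 53): on (h) the weight is 37, ≤ 53, so (h) does not meet the standard.
  Not every element is met, so the authority fails to carry Stage II.3.
So the applicant prevails on this issue.
Per-issue: Issue I → applicant; Issue II → applicant. The applicant must prevail on every issue; overall, the applicant prevails.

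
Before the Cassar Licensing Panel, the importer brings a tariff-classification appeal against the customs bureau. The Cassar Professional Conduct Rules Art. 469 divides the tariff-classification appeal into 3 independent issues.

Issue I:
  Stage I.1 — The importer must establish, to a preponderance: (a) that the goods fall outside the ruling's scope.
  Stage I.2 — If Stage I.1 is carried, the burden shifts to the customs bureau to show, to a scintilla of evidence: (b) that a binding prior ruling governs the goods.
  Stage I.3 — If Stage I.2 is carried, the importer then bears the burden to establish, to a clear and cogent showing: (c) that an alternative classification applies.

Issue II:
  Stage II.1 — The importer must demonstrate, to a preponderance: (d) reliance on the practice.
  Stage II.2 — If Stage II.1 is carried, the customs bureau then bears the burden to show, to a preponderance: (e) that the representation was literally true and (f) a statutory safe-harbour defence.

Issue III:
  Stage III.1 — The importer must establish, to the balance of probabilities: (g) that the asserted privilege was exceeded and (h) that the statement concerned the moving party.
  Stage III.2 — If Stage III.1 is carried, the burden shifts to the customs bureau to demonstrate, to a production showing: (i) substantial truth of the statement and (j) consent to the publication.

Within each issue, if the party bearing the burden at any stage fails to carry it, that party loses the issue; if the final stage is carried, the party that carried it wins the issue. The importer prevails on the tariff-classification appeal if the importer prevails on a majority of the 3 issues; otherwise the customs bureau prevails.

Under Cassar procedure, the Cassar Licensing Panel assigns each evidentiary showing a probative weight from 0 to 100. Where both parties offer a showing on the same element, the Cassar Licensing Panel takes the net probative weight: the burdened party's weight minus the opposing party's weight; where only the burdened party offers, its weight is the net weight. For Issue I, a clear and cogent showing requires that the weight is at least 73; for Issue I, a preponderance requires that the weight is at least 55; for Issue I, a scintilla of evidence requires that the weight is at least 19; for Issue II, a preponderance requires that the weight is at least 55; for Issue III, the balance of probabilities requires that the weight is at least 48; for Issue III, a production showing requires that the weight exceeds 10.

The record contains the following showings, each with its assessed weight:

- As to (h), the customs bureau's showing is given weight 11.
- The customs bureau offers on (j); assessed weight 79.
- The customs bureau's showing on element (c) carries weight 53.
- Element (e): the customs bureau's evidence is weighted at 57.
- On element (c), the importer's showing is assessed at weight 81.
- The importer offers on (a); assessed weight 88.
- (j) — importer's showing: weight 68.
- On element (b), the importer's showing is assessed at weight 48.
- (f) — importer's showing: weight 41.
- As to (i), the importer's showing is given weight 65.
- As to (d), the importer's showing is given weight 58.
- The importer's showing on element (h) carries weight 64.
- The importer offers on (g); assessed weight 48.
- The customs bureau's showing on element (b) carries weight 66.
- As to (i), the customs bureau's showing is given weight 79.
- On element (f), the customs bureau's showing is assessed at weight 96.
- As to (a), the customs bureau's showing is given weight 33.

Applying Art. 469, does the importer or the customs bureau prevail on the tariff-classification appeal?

— Issue I —
Stage I.1 (importer, a preponderance, weight is at least 55): (a) net 88−33=55 ≥ 55 — meets.
  The importer carries Stage I.1; the customs bureau now bears the burden.
Stage I.2 (customs bureau, a scintilla of evidence, weight is at least 19): (b) net 66−48=18 < 19 — fails.
  The customs bureau does not carry Stage I.2.
The analysis ends at Stage I.2; the importer prevails on this issue.
— Issue II —
At Stage II.1 the importer must meet a preponderance (weight is at least 55): on (d) the weight is 58, ≥ 55, so (d) meets the standard.
  Stage II.1 is satisfied; the onus moves to the customs bureau.
At Stage II.2 the customs bureau must meet a preponderance (weight is at least 55): on (e) the weight is 57, which does reach 55, so (e) meets the standard; on (f) the weight is 96 less the opposing 41 gives net 55, which does reach 55, so (f) meets the standard.
  Stage II.2 carried; the final stage is satisfied.
All stages carried — the customs bureau prevails on this issue.
— Issue III —
Stage III.1 (importer, the balance of probabilities, weight is at least 48): (g) 48 ≥ 48 — meets; (h) net 64−11=53 ≥ 48 — meets.
  The importer carries Stage III.1; the customs bureau now bears the burden.
Stage III.2 (customs bureau, a production showing, weight exceeds 10): (i) net 79−65=14 > 10 — meets; (j) net 79−68=11 > 10 — meets.
  The customs bureau carries the last stage.
Every stage carried; the customs bureau prevails on this issue.
Per-issue: Issue I → importer; Issue II → customs bureau; Issue III → customs bureau. The importer must prevail on a majority of issues; overall, the customs bureau prevails.

customs bureau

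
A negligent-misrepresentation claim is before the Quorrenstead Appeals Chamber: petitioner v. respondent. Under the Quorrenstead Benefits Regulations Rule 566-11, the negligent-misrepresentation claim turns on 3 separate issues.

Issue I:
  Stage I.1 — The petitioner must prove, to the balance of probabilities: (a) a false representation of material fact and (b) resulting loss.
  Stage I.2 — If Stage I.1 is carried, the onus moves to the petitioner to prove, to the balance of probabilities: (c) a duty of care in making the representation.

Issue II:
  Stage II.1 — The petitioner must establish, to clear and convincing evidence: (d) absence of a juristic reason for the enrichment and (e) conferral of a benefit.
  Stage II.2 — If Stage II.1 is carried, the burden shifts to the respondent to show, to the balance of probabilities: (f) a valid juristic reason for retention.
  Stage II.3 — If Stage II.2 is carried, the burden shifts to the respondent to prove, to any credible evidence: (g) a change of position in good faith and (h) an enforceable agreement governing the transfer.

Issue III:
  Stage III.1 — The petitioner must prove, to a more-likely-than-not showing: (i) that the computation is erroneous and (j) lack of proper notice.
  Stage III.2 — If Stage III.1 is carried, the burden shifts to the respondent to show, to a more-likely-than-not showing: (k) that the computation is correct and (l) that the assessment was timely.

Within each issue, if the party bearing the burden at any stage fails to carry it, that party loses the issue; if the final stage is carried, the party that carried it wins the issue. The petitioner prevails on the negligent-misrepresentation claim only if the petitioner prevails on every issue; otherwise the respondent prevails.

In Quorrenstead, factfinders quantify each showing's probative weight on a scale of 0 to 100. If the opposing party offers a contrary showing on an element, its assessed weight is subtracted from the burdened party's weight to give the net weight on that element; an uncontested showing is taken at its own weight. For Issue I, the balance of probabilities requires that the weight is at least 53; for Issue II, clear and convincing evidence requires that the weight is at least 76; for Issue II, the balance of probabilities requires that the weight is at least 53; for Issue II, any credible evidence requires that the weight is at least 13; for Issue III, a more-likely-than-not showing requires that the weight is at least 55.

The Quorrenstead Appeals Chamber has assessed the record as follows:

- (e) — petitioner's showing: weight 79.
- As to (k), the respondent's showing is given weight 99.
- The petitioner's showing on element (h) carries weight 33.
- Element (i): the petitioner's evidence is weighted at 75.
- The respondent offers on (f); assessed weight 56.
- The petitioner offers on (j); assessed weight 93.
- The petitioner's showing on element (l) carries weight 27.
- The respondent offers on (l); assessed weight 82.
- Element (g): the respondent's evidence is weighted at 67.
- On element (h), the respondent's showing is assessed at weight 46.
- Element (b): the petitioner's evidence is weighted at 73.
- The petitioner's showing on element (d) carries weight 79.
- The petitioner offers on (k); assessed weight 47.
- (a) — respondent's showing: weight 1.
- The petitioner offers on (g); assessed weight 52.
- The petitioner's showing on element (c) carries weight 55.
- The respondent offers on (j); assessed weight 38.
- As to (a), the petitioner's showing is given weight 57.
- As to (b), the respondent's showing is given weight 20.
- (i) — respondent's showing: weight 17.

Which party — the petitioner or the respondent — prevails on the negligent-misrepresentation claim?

respondent

— Issue I —
Stage I.1 — burden on petitioner; standard: the balance of probabilities (weight is at least 53).
    (a): 57 − 1 = 56 ≥ 53 [met]
    (b): 73 − 20 = 53 ≥ 53 [met]
  Stage I.1 is satisfied; the petitioner continues to bear the burden.
Stage I.2 — burden on petitioner; standard: the balance of probabilities (weight is at least 53).
    (c): 55 ≥ 53 [met]
  Stage I.2 carried; the final stage is satisfied.
All stages carried — the petitioner prevails on this issue.
— Issue II —
Stage II.1 (petitioner, clear and convincing evidence, weight is at least 76): (d) 79 ≥ 76 — meets; (e) 79 ≥ 76 — meets.
  Stage II.1 is satisfied; the onus moves to the respondent.
Stage II.2 (respondent, the balance of probabilities, weight is at least 53): (f) 56 ≥ 53 — meets.
  Stage II.2 carried; the burden remains with the respondent.
Stage II.3 (respondent, any credible evidence, weight is at least 13): (g) net 67−52=15 ≥ 13 — meets; (h) net 46−33=13 ≥ 13 — meets.
  The respondent carries the last stage.
Every stage carried; the respondent prevails on this issue.
— Issue III —
Stage III.1 (petitioner, a more-likely-than-not showing, weight is at least 55): (i) net 75−17=58 ≥ 55 — meets; (j) net 93−38=55 ≥ 55 — meets.
  All elements met. The burden passes to the respondent.
Stage III.2 (respondent, a more-likely-than-not showing, weight is at least 55): (k) net 99−47=52 < 55 — fails; (l) net 82−27=55 ≥ 55 — meets.
  Stage III.2 not carried; the respondent fails its burden.
The petitioner prevails on this issue.
Per-issue: Issue I → petitioner; Issue II → respondent; Issue III → petitioner. The petitioner must prevail on every issue; overall, the respondent prevails.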